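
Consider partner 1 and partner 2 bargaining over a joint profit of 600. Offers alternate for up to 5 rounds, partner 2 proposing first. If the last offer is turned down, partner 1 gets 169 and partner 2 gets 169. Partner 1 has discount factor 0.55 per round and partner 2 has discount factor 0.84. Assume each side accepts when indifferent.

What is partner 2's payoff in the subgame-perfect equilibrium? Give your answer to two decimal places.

Round 5 (partner 2 proposes): partner 1 gets 169 if talks fail, so partner 2 offers 169 and keeps 431.
Round 4 (partner 1 proposes): partner 2 can get 431 next round, worth 0.84 × 431 = 362.04 now. Partner 1 offers 362.04 and keeps 600 − 362.04 = 237.96.
Round 3 (partner 2 proposes): partner 1 can get 237.96 next round, worth 0.55 × 237.96 = 130.878 now. Partner 2 offers 130.878 and keeps 600 − 130.878 = 469.122.
Round 2 (partner 1 proposes): partner 2 can get 469.122 next round, worth 0.84 × 469.122 = 394.06248 now, so partner 1 offers 394.06248, keeping 205.93752.
Round 1 (partner 2 proposes): partner 1 can get 205.93752 next round, worth 0.55 × 205.93752 = 113.265636 now. Partner 2 offers 113.265636 and keeps 600 − 113.265636 = 486.734364.

486.73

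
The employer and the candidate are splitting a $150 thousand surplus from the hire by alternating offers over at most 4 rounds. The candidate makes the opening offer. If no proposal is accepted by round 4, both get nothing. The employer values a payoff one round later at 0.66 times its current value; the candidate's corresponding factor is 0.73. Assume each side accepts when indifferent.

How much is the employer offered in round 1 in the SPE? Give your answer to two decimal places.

Round 4 (the employer proposes): the candidate will accept anything ≥ 0, so the employer offers 0 and keeps 150.
Round 3 (the candidate proposes): the employer can get 150 next round, worth 0.66 × 150 = 99 now; the candidate offers that and keeps 51.
Round 2 (the employer proposes): the candidate can get 51 next round, worth 0.73 × 51 = 37.23 now; the employer offers that and keeps 112.77.
Round 1 (the candidate proposes): the employer can get 112.77 next round, worth 0.66 × 112.77 = 74.4282 now. The candidate offers 74.4282 and keeps 150 − 74.4282 = 75.5718.

74.43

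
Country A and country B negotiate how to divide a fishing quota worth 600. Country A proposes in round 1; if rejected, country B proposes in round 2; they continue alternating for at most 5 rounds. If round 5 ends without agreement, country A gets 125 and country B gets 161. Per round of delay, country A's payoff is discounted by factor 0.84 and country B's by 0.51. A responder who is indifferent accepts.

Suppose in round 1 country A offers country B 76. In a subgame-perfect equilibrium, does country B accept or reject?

Round 5 (country A proposes): country B gets 161 if talks fail, so country A offers 161 and keeps 439.
Round 4 (country B proposes): country A can get 439 next round, worth 0.84 × 439 = 368.76 now; country B offers that and keeps 231.24.
Round 3 (country A proposes): country B can get 231.24 next round, worth 0.51 × 231.24 = 117.9324 now, so country A offers 117.9324, keeping 482.0676.
Round 2 (country B proposes): country A can get 482.0676 next round, worth 0.84 × 482.0676 = 404.936784 now, so country B offers 404.936784, keeping 195.063216.
So by rejecting in round 1, country B gets 195.063216 next round, worth 0.51 × 195.063216 = 99.48224016 now.
Offer 76 < 99.48224016, so country B rejects.

Reject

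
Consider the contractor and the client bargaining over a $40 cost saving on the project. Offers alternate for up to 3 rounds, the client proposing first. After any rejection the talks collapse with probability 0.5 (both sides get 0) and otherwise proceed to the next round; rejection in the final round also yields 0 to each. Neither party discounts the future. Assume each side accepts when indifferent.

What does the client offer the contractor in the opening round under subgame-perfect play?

10

Round 3 (the client proposes): the contractor will accept anything ≥ 0, so the client offers 0 and keeps 40.
Round 2 (the contractor proposes): rejecting gives the client an expected 0.5 × 40 = 20, so the contractor offers 20, keeping 20.
Round 1 (the client proposes): rejecting gives the contractor an expected 0.5 × 20 = 10; the client offers that and keeps 30.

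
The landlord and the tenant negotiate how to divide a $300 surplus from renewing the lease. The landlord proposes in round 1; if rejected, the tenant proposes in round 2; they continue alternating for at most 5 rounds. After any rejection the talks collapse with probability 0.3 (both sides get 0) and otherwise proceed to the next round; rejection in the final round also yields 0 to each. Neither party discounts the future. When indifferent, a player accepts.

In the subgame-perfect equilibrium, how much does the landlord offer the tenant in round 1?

By backward induction:
Round 5 (the landlord proposes): rejection yields 0 for the tenant; the landlord offers 0 and keeps 300.
Round 4 (the tenant proposes): rejecting gives the landlord an expected 0.7 × 300 = 210, so the tenant offers 210, keeping 90.
Round 3 (the landlord proposes): rejecting gives the tenant an expected 0.7 × 90 = 63, so the landlord offers 63, keeping 237.
Round 2 (the tenant proposes): rejecting gives the landlord an expected 0.7 × 237 = 165.9; the tenant offers that and keeps 134.1.
Round 1 (the landlord proposes): rejecting gives the tenant an expected 0.7 × 134.1 = 93.87, so the landlord offers 93.87, keeping 206.13.

93.87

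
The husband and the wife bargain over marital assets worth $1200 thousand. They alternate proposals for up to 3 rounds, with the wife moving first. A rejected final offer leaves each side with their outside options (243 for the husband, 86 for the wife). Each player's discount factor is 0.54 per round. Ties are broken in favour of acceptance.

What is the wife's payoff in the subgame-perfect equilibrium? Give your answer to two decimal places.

831.06

Work backward from the last round.
Round 3 (the wife proposes): the husband gets 243 if talks fail, so the wife offers 243 and keeps 957.
Round 2 (the husband proposes): the wife can get 957 next round, worth 0.54 × 957 = 516.78 now, so the husband offers 516.78, keeping 683.22.
Round 1 (the wife proposes): the husband can get 683.22 next round, worth 0.54 × 683.22 = 368.9388 now; the wife offers that and keeps 831.0612.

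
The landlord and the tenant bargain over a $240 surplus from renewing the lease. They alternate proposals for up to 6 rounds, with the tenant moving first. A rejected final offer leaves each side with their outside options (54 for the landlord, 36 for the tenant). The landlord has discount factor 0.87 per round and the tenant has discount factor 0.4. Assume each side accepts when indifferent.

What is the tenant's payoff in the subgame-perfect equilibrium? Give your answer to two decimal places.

49.63

Round 6 (the landlord proposes): the tenant gets 36 if talks fail, so the landlord offers 36 and keeps 204.
Round 5 (the tenant proposes): the landlord can get 204 next round, worth 0.87 × 204 = 177.48 now, so the tenant offers 177.48, keeping 62.52.
Round 4 (the landlord proposes): the tenant can get 62.52 next round, worth 0.4 × 62.52 = 25.008 now, so the landlord offers 25.008, keeping 214.992.
Round 3 (the tenant proposes): the landlord can get 214.992 next round, worth 0.87 × 214.992 = 187.04304 now. The tenant offers 187.04304 and keeps 240 − 187.04304 = 52.95696.
Round 2 (the landlord proposes): the tenant can get 52.95696 next round, worth 0.4 × 52.95696 = 21.182784 now. The landlord offers 21.182784 and keeps 240 − 21.182784 = 218.817216.
Round 1 (the tenant proposes): the landlord can get 218.817216 next round, worth 0.87 × 218.817216 = 190.37097792 now. The tenant offers 190.37097792 and keeps 240 − 190.37097792 = 49.62902208.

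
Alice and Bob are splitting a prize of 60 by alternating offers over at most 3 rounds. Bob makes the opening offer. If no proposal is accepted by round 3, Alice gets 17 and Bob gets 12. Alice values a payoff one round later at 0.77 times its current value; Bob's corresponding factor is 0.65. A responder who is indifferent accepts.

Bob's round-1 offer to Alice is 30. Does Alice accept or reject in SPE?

Accept

Round 3 (Bob proposes): Alice gets 17 if talks fail, so Bob offers 17 and keeps 43.
Round 2 (Alice proposes): Bob can get 43 next round, worth 0.65 × 43 = 27.95 now. Alice offers 27.95 and keeps 60 − 27.95 = 32.05.
So by rejecting in round 1, Alice gets 32.05 next round, worth 0.77 × 32.05 = 24.6785 now.
Offer 30 ≥ 24.6785, so Alice accepts.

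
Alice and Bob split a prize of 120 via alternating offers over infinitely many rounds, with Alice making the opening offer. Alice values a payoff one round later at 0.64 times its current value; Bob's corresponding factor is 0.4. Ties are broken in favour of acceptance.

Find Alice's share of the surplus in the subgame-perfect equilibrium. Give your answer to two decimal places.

96.77

Let x be Alice's share when Alice proposes and y be Bob's share when Bob proposes.
Bob accepts iff offered ≥ 0.4·y, so x = 120 − 0.4y. Symmetrically y = 120 − 0.64x.
Substituting: x = 120 − 0.4(120 − 0.64x), giving x(1 − 0.64·0.4) = 120(1 − 0.4).
So x = 120 × 0.6 / 0.744 ≈ 96.7742, and Bob receives 120 − x ≈ 23.2258.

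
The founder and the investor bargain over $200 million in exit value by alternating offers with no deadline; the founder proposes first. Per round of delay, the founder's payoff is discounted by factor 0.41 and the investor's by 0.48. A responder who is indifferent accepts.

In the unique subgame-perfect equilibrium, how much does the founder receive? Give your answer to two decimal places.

In a stationary SPE each proposer offers the other exactly their discounted continuation value.
If the founder keeps x when proposing and the investor keeps y when proposing, then x = 200 − 0.48y and y = 200 − 0.41x.
Solving: x = 200(1 − 0.48) / (1 − 0.41·0.48) = 104 / 0.8032 ≈ 129.4821.
The investor gets 200 − 129.4821 ≈ 70.5179.

129.48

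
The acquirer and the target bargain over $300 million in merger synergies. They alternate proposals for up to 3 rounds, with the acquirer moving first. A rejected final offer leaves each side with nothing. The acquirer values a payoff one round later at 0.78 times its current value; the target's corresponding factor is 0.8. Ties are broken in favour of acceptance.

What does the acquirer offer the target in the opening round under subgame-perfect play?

52.8

Round 3 (the acquirer proposes): rejection yields 0 for the target; the acquirer offers 0 and keeps 300.
Round 2 (the target proposes): the acquirer can get 300 next round, worth 0.78 × 300 = 234 now, so the target offers 234, keeping 66.
Round 1 (the acquirer proposes): the target can get 66 next round, worth 0.8 × 66 = 52.8 now, so the acquirer offers 52.8, keeping 247.2.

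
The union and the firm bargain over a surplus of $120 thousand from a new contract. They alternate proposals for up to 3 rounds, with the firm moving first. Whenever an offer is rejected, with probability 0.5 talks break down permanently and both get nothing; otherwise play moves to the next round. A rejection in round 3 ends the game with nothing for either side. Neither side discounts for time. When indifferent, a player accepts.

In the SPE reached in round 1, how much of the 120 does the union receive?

By backward induction:
Round 3 (the firm proposes): rejection yields 0 for the union; the firm offers 0 and keeps 120.
Round 2 (the union proposes): rejecting gives the firm an expected 0.5 × 120 = 60. The union offers 60 and keeps 120 − 60 = 60.
Round 1 (the firm proposes): rejecting gives the union an expected 0.5 × 60 = 30; the firm offers that and keeps 90.

30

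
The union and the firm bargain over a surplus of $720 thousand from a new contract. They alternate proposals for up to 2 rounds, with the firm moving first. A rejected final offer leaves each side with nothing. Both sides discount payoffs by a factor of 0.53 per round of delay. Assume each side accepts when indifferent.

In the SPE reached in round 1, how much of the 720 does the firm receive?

Round 2 (the union proposes): rejection yields 0 for the firm; the union offers 0 and keeps 720.
Round 1 (the firm proposes): the union can get 720 next round, worth 0.53 × 720 = 381.6 now, so the firm offers 381.6, keeping 338.4.

338.4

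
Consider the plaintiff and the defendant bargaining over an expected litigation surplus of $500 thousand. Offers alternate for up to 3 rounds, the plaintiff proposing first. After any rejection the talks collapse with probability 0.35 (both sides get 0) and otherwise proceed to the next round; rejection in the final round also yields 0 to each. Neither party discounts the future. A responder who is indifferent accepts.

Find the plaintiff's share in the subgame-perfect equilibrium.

386.25

Round 3 (the plaintiff proposes): rejection yields 0 for the defendant; the plaintiff offers 0 and keeps 500.
Round 2 (the defendant proposes): rejecting gives the plaintiff an expected 0.65 × 500 = 325. The defendant offers 325 and keeps 500 − 325 = 175.
Round 1 (the plaintiff proposes): rejecting gives the defendant an expected 0.65 × 175 = 113.75. The plaintiff offers 113.75 and keeps 500 − 113.75 = 386.25.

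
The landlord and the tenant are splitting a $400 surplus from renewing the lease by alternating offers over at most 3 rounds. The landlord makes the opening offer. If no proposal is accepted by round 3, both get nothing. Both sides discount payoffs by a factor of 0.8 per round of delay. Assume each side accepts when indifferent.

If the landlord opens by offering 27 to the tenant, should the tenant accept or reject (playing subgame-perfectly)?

Work out the tenant's continuation value if the offer is rejected.
Round 3 (the landlord proposes): the tenant will accept anything ≥ 0, so the landlord offers 0 and keeps 400.
Round 2 (the tenant proposes): the landlord can get 400 next round, worth 0.8 × 400 = 320 now, so the tenant offers 320, keeping 80.
So by rejecting in round 1, the tenant gets 80 next round, worth 0.8 × 80 = 64 now.
Offer 27 < 64, so the tenant rejects.

Reject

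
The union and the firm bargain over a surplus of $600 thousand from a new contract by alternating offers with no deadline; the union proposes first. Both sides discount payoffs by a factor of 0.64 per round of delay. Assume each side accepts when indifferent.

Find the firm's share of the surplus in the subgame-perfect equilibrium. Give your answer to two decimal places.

234.15

Let x be the union's share when the union proposes and y be the firm's share when the firm proposes.
The firm accepts iff offered ≥ 0.64·y, so x = 600 − 0.64y. Symmetrically y = 600 − 0.64x.
Substituting: x = 600 − 0.64(600 − 0.64x), giving x(1 − 0.64·0.64) = 600(1 − 0.64).
So x = 600 × 0.36 / 0.5904 ≈ 365.8537, and the firm receives 600 − x ≈ 234.1463.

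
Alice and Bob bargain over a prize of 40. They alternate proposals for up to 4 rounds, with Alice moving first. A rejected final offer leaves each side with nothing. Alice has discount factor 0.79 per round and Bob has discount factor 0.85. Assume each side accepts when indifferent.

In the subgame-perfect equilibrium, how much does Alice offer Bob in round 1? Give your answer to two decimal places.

Solve by backward induction from round 4.
Round 4 (Bob proposes): rejection yields 0 for Alice; Bob offers 0 and keeps 40.
Round 3 (Alice proposes): Bob can get 40 next round, worth 0.85 × 40 = 34 now, so Alice offers 34, keeping 6.
Round 2 (Bob proposes): Alice can get 6 next round, worth 0.79 × 6 = 4.74 now; Bob offers that and keeps 35.26.
Round 1 (Alice proposes): Bob can get 35.26 next round, worth 0.85 × 35.26 = 29.971 now. Alice offers 29.971 and keeps 40 − 29.971 = 10.029.

29.97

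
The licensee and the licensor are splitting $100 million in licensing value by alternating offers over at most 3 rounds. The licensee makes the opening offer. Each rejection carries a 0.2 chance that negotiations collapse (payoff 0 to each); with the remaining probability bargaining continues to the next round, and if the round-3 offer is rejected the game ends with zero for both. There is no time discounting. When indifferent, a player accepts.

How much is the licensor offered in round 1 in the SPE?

16

By backward induction:
Round 3 (the licensee proposes): the licensor will accept anything ≥ 0, so the licensee offers 0 and keeps 100.
Round 2 (the licensor proposes): rejecting gives the licensee an expected 0.8 × 100 = 80; the licensor offers that and keeps 20.
Round 1 (the licensee proposes): rejecting gives the licensor an expected 0.8 × 20 = 16; the licensee offers that and keeps 84.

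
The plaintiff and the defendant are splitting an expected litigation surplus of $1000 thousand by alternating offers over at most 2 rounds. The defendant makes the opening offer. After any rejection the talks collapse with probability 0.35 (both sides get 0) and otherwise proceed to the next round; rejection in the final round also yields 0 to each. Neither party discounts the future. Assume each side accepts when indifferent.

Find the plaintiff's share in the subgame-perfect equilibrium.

Round 2 (the plaintiff proposes): rejection yields 0 for the defendant; the plaintiff offers 0 and keeps 1000.
Round 1 (the defendant proposes): rejecting gives the plaintiff an expected 0.65 × 1000 = 650. The defendant offers 650 and keeps 1000 − 650 = 350.

650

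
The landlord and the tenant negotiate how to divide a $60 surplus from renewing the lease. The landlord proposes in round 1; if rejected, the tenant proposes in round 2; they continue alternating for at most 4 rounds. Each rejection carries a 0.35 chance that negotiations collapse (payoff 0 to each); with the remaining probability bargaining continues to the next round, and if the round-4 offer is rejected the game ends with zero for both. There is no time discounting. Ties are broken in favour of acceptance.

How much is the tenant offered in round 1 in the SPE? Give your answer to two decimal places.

Round 4 (the tenant proposes): rejection yields 0 for the landlord; the tenant offers 0 and keeps 60.
Round 3 (the landlord proposes): rejecting gives the tenant an expected 0.65 × 60 = 39; the landlord offers that and keeps 21.
Round 2 (the tenant proposes): rejecting gives the landlord an expected 0.65 × 21 = 13.65; the tenant offers that and keeps 46.35.
Round 1 (the landlord proposes): rejecting gives the tenant an expected 0.65 × 46.35 = 30.1275, so the landlord offers 30.1275, keeping 29.8725.

30.13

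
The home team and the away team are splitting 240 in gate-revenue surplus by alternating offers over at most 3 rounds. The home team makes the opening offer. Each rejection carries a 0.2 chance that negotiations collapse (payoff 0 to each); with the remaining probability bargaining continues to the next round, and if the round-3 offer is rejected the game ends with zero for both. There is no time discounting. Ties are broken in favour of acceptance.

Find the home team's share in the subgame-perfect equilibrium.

201.6

Round 3 (the home team proposes): rejection yields 0 for the away team; the home team offers 0 and keeps 240.
Round 2 (the away team proposes): rejecting gives the home team an expected 0.8 × 240 = 192, so the away team offers 192, keeping 48.
Round 1 (the home team proposes): rejecting gives the away team an expected 0.8 × 48 = 38.4, so the home team offers 38.4, keeping 201.6.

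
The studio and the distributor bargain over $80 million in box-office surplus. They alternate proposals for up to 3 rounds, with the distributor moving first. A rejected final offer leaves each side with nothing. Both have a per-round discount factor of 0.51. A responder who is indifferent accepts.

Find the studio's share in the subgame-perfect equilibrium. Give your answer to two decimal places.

Round 3 (the distributor proposes): the studio will accept anything ≥ 0, so the distributor offers 0 and keeps 80.
Round 2 (the studio proposes): the distributor can get 80 next round, worth 0.51 × 80 = 40.8 now; the studio offers that and keeps 39.2.
Round 1 (the distributor proposes): the studio can get 39.2 next round, worth 0.51 × 39.2 = 19.992 now. The distributor offers 19.992 and keeps 80 − 19.992 = 60.008.

19.99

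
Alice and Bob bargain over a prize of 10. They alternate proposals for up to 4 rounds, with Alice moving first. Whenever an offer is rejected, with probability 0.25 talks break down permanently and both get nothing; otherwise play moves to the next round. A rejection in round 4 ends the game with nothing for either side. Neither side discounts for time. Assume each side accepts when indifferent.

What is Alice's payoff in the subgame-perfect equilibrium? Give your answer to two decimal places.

3.91

Round 4 (Bob proposes): rejection yields 0 for Alice; Bob offers 0 and keeps 10.
Round 3 (Alice proposes): rejecting gives Bob an expected 0.75 × 10 = 7.5, so Alice offers 7.5, keeping 2.5.
Round 2 (Bob proposes): rejecting gives Alice an expected 0.75 × 2.5 = 1.875, so Bob offers 1.875, keeping 8.125.
Round 1 (Alice proposes): rejecting gives Bob an expected 0.75 × 8.125 = 6.09375; Alice offers that and keeps 3.90625.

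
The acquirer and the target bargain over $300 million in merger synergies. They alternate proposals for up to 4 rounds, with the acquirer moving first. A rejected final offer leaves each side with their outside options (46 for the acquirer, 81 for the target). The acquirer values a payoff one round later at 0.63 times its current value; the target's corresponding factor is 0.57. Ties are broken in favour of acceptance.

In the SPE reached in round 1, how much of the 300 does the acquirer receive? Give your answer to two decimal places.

Round 4 (the target proposes): the acquirer gets 46 if talks fail, so the target offers 46 and keeps 254.
Round 3 (the acquirer proposes): the target can get 254 next round, worth 0.57 × 254 = 144.78 now, so the acquirer offers 144.78, keeping 155.22.
Round 2 (the target proposes): the acquirer can get 155.22 next round, worth 0.63 × 155.22 = 97.7886 now; the target offers that and keeps 202.2114.
Round 1 (the acquirer proposes): the target can get 202.2114 next round, worth 0.57 × 202.2114 = 115.260498 now; the acquirer offers that and keeps 184.739502.

184.74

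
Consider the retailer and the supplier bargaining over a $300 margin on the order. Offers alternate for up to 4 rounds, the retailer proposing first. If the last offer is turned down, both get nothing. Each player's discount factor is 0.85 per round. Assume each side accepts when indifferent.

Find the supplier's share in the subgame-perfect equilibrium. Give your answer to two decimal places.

222.49

Round 4 (the supplier proposes): the retailer will accept anything ≥ 0, so the supplier offers 0 and keeps 300.
Round 3 (the retailer proposes): the supplier can get 300 next round, worth 0.85 × 300 = 255 now. The retailer offers 255 and keeps 300 − 255 = 45.
Round 2 (the supplier proposes): the retailer can get 45 next round, worth 0.85 × 45 = 38.25 now. The supplier offers 38.25 and keeps 300 − 38.25 = 261.75.
Round 1 (the retailer proposes): the supplier can get 261.75 next round, worth 0.85 × 261.75 = 222.4875 now. The retailer offers 222.4875 and keeps 300 − 222.4875 = 77.5125.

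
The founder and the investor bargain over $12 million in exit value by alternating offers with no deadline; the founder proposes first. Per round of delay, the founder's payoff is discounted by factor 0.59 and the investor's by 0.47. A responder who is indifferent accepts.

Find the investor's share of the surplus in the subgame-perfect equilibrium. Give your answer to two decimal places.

Let x be the founder's share when the founder proposes and y be the investor's share when the investor proposes.
The investor accepts iff offered ≥ 0.47·y, so x = 12 − 0.47y. Symmetrically y = 12 − 0.59x.
Substituting: x = 12 − 0.47(12 − 0.59x), giving x(1 − 0.59·0.47) = 12(1 − 0.47).
So x = 12 × 0.53 / 0.7227 ≈ 8.8003, and the investor receives 12 − x ≈ 3.1997.

3.20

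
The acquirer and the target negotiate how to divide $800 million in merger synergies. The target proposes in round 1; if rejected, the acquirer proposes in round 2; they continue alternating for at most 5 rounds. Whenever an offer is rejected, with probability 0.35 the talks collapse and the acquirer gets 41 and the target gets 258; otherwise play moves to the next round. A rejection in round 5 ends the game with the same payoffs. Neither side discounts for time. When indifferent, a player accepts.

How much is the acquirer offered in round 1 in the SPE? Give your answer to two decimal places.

Round 5 (the target proposes): the acquirer gets 41 if talks fail, so the target offers 41 and keeps 759.
Round 4 (the acquirer proposes): rejecting gives the target an expected 0.65 × 759 + 0.35 × 258 = 583.65; the acquirer offers that and keeps 216.35.
Round 3 (the target proposes): rejecting gives the acquirer an expected 0.65 × 216.35 + 0.35 × 41 = 154.9775, so the target offers 154.9775, keeping 645.0225.
Round 2 (the acquirer proposes): rejecting gives the target an expected 0.65 × 645.0225 + 0.35 × 258 = 509.564625. The acquirer offers 509.564625 and keeps 800 − 509.564625 = 290.435375.
Round 1 (the target proposes): rejecting gives the acquirer an expected 0.65 × 290.435375 + 0.35 × 41 = 203.13299375; the target offers that and keeps 596.86700625.

203.13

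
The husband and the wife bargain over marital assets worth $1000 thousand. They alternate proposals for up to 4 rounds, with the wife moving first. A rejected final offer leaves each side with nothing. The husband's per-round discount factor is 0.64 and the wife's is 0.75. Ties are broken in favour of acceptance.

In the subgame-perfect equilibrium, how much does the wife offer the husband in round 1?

467.2

Round 4 (the husband proposes): rejection yields 0 for the wife; the husband offers 0 and keeps 1000.
Round 3 (the wife proposes): the husband can get 1000 next round, worth 0.64 × 1000 = 640 now; the wife offers that and keeps 360.
Round 2 (the husband proposes): the wife can get 360 next round, worth 0.75 × 360 = 270 now; the husband offers that and keeps 730.
Round 1 (the wife proposes): the husband can get 730 next round, worth 0.64 × 730 = 467.2 now. The wife offers 467.2 and keeps 1000 − 467.2 = 532.8.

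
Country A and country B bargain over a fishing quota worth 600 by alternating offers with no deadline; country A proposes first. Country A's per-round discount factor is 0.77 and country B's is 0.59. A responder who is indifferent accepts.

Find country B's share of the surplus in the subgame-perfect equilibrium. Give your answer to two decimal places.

149.20

When country A proposes, country B accepts any offer worth at least 0.59 times what country B would get by proposing next round; and vice versa.
This gives x = 600 − 0.59y and y = 600 − 0.77x, where x and y are each side's share when it proposes.
Hence (1 − 0.59·0.77)x = 600(1 − 0.59), i.e. 0.5457·x = 246.
x ≈ 450.7971; country B's share is 600 − x ≈ 149.2029.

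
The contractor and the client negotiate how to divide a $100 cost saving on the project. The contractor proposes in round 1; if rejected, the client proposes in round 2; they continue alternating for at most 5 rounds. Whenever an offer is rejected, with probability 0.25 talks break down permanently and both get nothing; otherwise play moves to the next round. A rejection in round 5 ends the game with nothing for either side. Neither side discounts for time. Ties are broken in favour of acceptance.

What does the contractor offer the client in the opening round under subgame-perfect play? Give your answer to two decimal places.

Round 5 (the contractor proposes): rejection yields 0 for the client; the contractor offers 0 and keeps 100.
Round 4 (the client proposes): rejecting gives the contractor an expected 0.75 × 100 = 75, so the client offers 75, keeping 25.
Round 3 (the contractor proposes): rejecting gives the client an expected 0.75 × 25 = 18.75; the contractor offers that and keeps 81.25.
Round 2 (the client proposes): rejecting gives the contractor an expected 0.75 × 81.25 = 60.9375; the client offers that and keeps 39.0625.
Round 1 (the contractor proposes): rejecting gives the client an expected 0.75 × 39.0625 = 29.296875. The contractor offers 29.296875 and keeps 100 − 29.296875 = 70.703125.

29.30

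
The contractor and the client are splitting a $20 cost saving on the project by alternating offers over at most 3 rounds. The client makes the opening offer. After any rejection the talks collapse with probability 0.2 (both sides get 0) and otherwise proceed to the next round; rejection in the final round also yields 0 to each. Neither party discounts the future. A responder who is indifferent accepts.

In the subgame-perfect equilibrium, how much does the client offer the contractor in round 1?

Round 3 (the client proposes): the contractor will accept anything ≥ 0, so the client offers 0 and keeps 20.
Round 2 (the contractor proposes): rejecting gives the client an expected 0.8 × 20 = 16; the contractor offers that and keeps 4.
Round 1 (the client proposes): rejecting gives the contractor an expected 0.8 × 4 = 3.2; the client offers that and keeps 16.8.

3.2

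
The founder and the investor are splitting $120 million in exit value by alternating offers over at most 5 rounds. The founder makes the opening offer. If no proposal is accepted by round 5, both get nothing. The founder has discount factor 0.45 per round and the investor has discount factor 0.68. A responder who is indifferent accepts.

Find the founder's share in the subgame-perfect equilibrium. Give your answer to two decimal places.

61.39

By backward induction:
Round 5 (the founder proposes): the investor will accept anything ≥ 0, so the founder offers 0 and keeps 120.
Round 4 (the investor proposes): the founder can get 120 next round, worth 0.45 × 120 = 54 now, so the investor offers 54, keeping 66.
Round 3 (the founder proposes): the investor can get 66 next round, worth 0.68 × 66 = 44.88 now, so the founder offers 44.88, keeping 75.12.
Round 2 (the investor proposes): the founder can get 75.12 next round, worth 0.45 × 75.12 = 33.804 now; the investor offers that and keeps 86.196.
Round 1 (the founder proposes): the investor can get 86.196 next round, worth 0.68 × 86.196 = 58.61328 now; the founder offers that and keeps 61.38672.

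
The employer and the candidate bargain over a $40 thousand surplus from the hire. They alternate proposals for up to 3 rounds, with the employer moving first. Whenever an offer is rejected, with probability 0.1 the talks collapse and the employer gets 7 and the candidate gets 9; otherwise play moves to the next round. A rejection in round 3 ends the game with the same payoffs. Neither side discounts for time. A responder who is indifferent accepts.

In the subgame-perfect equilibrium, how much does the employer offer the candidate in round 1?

11.16

Round 3 (the employer proposes): the candidate gets 9 if talks fail, so the employer offers 9 and keeps 31.
Round 2 (the candidate proposes): rejecting gives the employer an expected 0.9 × 31 + 0.1 × 7 = 28.6, so the candidate offers 28.6, keeping 11.4.
Round 1 (the employer proposes): rejecting gives the candidate an expected 0.9 × 11.4 + 0.1 × 9 = 11.16. The employer offers 11.16 and keeps 40 − 11.16 = 28.84.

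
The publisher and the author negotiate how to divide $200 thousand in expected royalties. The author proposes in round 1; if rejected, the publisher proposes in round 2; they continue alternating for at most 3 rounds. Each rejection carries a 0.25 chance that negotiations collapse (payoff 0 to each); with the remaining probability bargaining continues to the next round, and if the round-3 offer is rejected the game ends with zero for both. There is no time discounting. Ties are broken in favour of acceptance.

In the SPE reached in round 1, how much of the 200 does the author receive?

Round 3 (the author proposes): rejection yields 0 for the publisher; the author offers 0 and keeps 200.
Round 2 (the publisher proposes): rejecting gives the author an expected 0.75 × 200 = 150, so the publisher offers 150, keeping 50.
Round 1 (the author proposes): rejecting gives the publisher an expected 0.75 × 50 = 37.5. The author offers 37.5 and keeps 200 − 37.5 = 162.5.

162.5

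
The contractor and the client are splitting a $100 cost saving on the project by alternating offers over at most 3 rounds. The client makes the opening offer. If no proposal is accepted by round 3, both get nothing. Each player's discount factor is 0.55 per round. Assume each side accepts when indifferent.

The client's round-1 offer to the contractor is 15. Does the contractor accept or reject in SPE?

Round 3 (the client proposes): rejection yields 0 for the contractor; the client offers 0 and keeps 100.
Round 2 (the contractor proposes): the client can get 100 next round, worth 0.55 × 100 = 55 now. The contractor offers 55 and keeps 100 − 55 = 45.
So by rejecting in round 1, the contractor gets 45 next round, worth 0.55 × 45 = 24.75 now.
Offer 15 < 24.75, so the contractor rejects.

Reject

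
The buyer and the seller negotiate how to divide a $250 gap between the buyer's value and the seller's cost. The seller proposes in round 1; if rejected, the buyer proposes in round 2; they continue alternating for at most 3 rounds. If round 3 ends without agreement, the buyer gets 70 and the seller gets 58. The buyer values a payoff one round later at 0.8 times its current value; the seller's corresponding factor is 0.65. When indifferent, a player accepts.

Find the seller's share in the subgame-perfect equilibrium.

143.6

Round 3 (the seller proposes): the buyer gets 70 if talks fail, so the seller offers 70 and keeps 180.
Round 2 (the buyer proposes): the seller can get 180 next round, worth 0.65 × 180 = 117 now, so the buyer offers 117, keeping 133.
Round 1 (the seller proposes): the buyer can get 133 next round, worth 0.8 × 133 = 106.4 now. The seller offers 106.4 and keeps 250 − 106.4 = 143.6.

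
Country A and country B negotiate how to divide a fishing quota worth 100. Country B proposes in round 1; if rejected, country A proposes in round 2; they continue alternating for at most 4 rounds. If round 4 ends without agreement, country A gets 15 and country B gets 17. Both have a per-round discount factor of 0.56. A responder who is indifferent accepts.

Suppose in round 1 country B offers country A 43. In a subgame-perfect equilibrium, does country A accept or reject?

Work out country A's continuation value if the offer is rejected.
Round 4 (country A proposes): country B gets 17 if talks fail, so country A offers 17 and keeps 83.
Round 3 (country B proposes): country A can get 83 next round, worth 0.56 × 83 = 46.48 now. Country B offers 46.48 and keeps 100 − 46.48 = 53.52.
Round 2 (country A proposes): country B can get 53.52 next round, worth 0.56 × 53.52 = 29.9712 now. Country A offers 29.9712 and keeps 100 − 29.9712 = 70.0288.
So by rejecting in round 1, country A gets 70.0288 next round, worth 0.56 × 70.0288 = 39.216128 now.
Offer 43 ≥ 39.216128, so country A accepts.

Accept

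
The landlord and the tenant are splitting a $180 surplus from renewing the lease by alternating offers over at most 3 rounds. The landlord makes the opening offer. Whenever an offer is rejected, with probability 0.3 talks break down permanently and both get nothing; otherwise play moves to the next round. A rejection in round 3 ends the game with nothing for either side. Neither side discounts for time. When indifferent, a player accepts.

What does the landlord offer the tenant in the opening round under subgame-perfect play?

37.8

By backward induction:
Round 3 (the landlord proposes): rejection yields 0 for the tenant; the landlord offers 0 and keeps 180.
Round 2 (the tenant proposes): rejecting gives the landlord an expected 0.7 × 180 = 126, so the tenant offers 126, keeping 54.
Round 1 (the landlord proposes): rejecting gives the tenant an expected 0.7 × 54 = 37.8, so the landlord offers 37.8, keeping 142.2.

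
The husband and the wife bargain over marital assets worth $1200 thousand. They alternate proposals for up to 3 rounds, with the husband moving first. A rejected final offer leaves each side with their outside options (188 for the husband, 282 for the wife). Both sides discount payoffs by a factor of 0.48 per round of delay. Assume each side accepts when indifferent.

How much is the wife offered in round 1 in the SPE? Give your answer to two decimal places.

364.49

Round 3 (the husband proposes): the wife gets 282 if talks fail, so the husband offers 282 and keeps 918.
Round 2 (the wife proposes): the husband can get 918 next round, worth 0.48 × 918 = 440.64 now; the wife offers that and keeps 759.36.
Round 1 (the husband proposes): the wife can get 759.36 next round, worth 0.48 × 759.36 = 364.4928 now, so the husband offers 364.4928, keeping 835.5072.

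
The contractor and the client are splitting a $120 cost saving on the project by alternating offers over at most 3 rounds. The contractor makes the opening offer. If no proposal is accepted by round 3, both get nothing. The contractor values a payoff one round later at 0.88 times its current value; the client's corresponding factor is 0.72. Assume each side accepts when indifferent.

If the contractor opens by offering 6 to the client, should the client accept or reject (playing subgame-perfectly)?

Reject

Work out the client's continuation value if the offer is rejected.
Round 3 (the contractor proposes): the client will accept anything ≥ 0, so the contractor offers 0 and keeps 120.
Round 2 (the client proposes): the contractor can get 120 next round, worth 0.88 × 120 = 105.6 now; the client offers that and keeps 14.4.
So by rejecting in round 1, the client gets 14.4 next round, worth 0.72 × 14.4 = 10.368 now.
Offer 6 < 10.368, so the client rejects.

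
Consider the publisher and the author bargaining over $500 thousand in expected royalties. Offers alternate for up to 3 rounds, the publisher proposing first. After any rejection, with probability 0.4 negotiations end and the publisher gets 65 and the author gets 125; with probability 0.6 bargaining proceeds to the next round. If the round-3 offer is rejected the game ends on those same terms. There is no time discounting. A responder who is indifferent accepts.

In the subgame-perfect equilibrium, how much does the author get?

Round 3 (the publisher proposes): the author gets 125 if talks fail, so the publisher offers 125 and keeps 375.
Round 2 (the author proposes): rejecting gives the publisher an expected 0.6 × 375 + 0.4 × 65 = 251, so the author offers 251, keeping 249.
Round 1 (the publisher proposes): rejecting gives the author an expected 0.6 × 249 + 0.4 × 125 = 199.4. The publisher offers 199.4 and keeps 500 − 199.4 = 300.6.

199.4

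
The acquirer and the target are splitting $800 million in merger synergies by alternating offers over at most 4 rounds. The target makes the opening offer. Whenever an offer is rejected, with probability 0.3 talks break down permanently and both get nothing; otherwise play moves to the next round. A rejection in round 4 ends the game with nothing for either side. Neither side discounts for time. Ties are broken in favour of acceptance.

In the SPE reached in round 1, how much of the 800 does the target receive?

357.6

Round 4 (the acquirer proposes): the target will accept anything ≥ 0, so the acquirer offers 0 and keeps 800.
Round 3 (the target proposes): rejecting gives the acquirer an expected 0.7 × 800 = 560. The target offers 560 and keeps 800 − 560 = 240.
Round 2 (the acquirer proposes): rejecting gives the target an expected 0.7 × 240 = 168; the acquirer offers that and keeps 632.
Round 1 (the target proposes): rejecting gives the acquirer an expected 0.7 × 632 = 442.4; the target offers that and keeps 357.6.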